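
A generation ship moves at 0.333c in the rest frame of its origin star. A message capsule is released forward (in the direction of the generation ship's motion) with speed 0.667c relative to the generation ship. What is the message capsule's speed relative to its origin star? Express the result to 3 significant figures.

0.818c

In units of c, u = (u' + v)/(1 + u'v) with u' = 0.667 and v = 0.333.
Numerator: 0.667 + 0.333 = 1. Denominator: 1 + (0.667)(0.333) = 1.222111.
u = 1/1.222111 = 0.81826, so the speed is 0.818c.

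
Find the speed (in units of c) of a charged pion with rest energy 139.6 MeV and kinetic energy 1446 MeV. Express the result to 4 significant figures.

0.9961c

γ = 1 + K/(mc²) = 1 + 1446/139.6 = 11.358.
β = √(1 − 1/γ²) = √(1 − 0.00775169) = √0.99224831 = 0.9961.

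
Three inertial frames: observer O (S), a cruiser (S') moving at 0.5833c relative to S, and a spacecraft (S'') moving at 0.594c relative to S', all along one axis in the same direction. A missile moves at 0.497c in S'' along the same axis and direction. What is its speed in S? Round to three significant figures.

0.956c

First combine the missile and spacecraft (S''→S'): u₁ = (0.497 + 0.594)/(1 + 0.497×0.594) = 1.091/1.295218 = 0.84233.
Then combine with the cruiser (S'→S): u = (0.84233 + 0.5833)/(1 + 0.84233×0.5833) = 1.42563/1.491331089 = 0.95594.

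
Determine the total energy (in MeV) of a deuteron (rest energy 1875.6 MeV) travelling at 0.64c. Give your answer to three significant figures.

Lorentz factor: γ = (1 − 0.4096)^(−1/2) = 1.3014.
Total energy: E = γmc² = 1.3014 × 1875.6 MeV = 2440 MeV.

2440 MeV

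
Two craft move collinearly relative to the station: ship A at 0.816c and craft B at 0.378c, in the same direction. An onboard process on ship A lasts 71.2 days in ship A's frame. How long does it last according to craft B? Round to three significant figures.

92.0 days

The velocity of ship A relative to craft B is (0.816 − 0.378)c / (1 − 0.816×0.378) = 0.63336c; relative speed 0.63336c.
γ for this relative speed: γ = 1/√(1 − 0.401145) = 1.2922.
The clock on ship A records proper time, so craft B measures Δt = γΔτ = 1.2922 × 71.2 = 92.0 days.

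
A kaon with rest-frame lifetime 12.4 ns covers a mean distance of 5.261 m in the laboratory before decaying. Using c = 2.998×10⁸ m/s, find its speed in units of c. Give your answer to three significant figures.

0.817c

d = βγcτ ⇒ βγ = d/(cτ) = 5.261 m / (3.71752 m) = 1.4152.
β = (βγ)/√(1+(βγ)²) = 1.4152/√3.00279 = 0.817.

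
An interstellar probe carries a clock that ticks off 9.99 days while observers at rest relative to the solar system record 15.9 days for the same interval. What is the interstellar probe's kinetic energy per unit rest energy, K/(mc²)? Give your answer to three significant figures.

The time-dilation ratio gives γ = 15.9/9.99 = 1.59159.
K/(mc²) = γ − 1 = 1.59159 − 1 = 0.592.

0.592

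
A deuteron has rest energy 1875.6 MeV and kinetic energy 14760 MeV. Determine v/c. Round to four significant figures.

0.9936

K = (γ−1)mc², so γ = 1 + 14760/1875.6 = 8.8695.
Then v/c = √(1 − γ⁻²) = √(1 − 0.0127116) = √0.9872884 = 0.9936.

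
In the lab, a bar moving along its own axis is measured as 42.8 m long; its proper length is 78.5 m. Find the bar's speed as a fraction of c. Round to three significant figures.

Length contraction gives γ = L₀/L = 78.5/42.8 = 1.8341.
β = √(1 − 1/γ²) = √0.702728 = 0.838.

0.838c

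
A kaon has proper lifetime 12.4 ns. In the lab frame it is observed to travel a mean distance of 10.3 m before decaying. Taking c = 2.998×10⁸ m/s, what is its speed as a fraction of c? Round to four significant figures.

0.9406c

d = βγcτ ⇒ βγ = d/(cτ) = 10.30 m / (3.71752 m) = 2.7707.
β = (βγ)/√(1+(βγ)²) = 2.7707/√8.67678 = 0.9406.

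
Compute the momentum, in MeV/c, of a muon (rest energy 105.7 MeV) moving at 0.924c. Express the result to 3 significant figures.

Lorentz factor: γ = (1 − 0.853776)^(−1/2) = 2.6151.
Momentum: p = γβ·mc = 2.6151 × 0.924 × 105.7 MeV/c = 255 MeV/c.

255 MeV/c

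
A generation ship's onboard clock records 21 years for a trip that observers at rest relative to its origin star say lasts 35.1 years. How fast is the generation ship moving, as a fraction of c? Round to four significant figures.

γ = Δt/Δτ = 35.1/21 = 1.6714.
β = √(1 − 1/γ²) = √(1 − 0.357964) = √0.642036 = 0.8013.

0.8013c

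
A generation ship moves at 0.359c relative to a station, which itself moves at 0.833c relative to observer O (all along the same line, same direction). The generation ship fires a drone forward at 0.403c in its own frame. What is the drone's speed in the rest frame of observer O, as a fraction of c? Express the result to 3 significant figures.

0.964c

Apply u = (u'+v)/(1+u'v) twice. Drone in the station frame: (0.403+0.359)/(1+0.403·0.359) = 0.762/1.144677 = 0.66569c.
That velocity, transformed to the rest frame of observer O: (0.66569+0.833)/(1+0.66569·0.833) = 1.49869/1.55451977 = 0.96409c.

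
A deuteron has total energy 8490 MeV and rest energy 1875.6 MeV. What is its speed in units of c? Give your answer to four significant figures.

γ = E/(mc²) = 8490/1875.6 = 4.5266.
β = √(1 − 1/γ²) = √(1 − 0.048804) = √0.951196 = 0.9753.

0.9753c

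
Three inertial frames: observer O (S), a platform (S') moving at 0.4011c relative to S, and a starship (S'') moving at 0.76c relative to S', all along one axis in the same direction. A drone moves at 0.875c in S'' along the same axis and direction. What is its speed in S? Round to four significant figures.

0.9923c

Compose velocities in two stages. Stage 1 (into S'): u₁ = (0.875+0.76)/(1+0.875×0.76) = 0.98198.
Stage 2 (into S): u = (0.98198+0.4011)/(1+0.98198×0.4011) = 0.99226, so the speed is 0.9923c.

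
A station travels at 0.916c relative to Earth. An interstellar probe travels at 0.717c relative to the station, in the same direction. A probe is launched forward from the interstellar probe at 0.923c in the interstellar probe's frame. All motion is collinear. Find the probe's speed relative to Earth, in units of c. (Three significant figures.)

Compose velocities in two stages. Stage 1 (into S'): u₁ = (0.923+0.717)/(1+0.923×0.717) = 0.98689.
Stage 2 (into S): u = (0.98689+0.916)/(1+0.98689×0.916) = 0.99942, so the speed is 0.999c.

0.999c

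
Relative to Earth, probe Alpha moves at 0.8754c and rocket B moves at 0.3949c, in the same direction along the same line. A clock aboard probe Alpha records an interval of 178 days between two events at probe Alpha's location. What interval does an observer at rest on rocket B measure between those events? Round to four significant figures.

262.2 days

Speed of probe Alpha in rocket B's frame: u = (v_A − v_B)/(1 − v_A v_B/c²) = (0.8754 − 0.3949)/(1 − 0.8754×0.3949) = 0.4805/0.65430454 = 0.73437; |u| = 0.73437c.
At |u| = 0.73437c, γ = (1 − 0.539299)^(−1/2) = 1.4733.
Probe Alpha's interval is proper; time dilation gives Δt_B = γΔτ = 1.4733 × 178 days = 262.2 days.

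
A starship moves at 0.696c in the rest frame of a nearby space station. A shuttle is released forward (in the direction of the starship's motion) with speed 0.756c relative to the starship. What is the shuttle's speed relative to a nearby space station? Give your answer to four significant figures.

Relativistic velocity addition: u = (u' + v)/(1 + u'v/c²), with u' = 0.756c and v = 0.696c.
Numerator: 0.756 + 0.696 = 1.452. Denominator: 1 + (0.756)(0.696) = 1.526176.
u = 1.452/1.526176 = 0.9514, so the speed is 0.9514c.

0.9514c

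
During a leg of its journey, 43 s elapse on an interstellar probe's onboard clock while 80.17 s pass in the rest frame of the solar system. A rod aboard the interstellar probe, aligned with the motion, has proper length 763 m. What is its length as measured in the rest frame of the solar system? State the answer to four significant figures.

409.2 m

γ = Δt/Δτ = 80.17/43 = 1.86442.
The rod contracts by the same γ: 763 m / 1.86442 = 409.2 m.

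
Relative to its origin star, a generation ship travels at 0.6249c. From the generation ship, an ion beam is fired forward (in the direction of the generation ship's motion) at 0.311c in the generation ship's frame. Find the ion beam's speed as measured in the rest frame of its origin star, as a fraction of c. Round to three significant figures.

0.784c

In units of c, u = (u' + v)/(1 + u'v) with u' = 0.311 and v = 0.6249.
Numerator: 0.311 + 0.6249 = 0.9359. Denominator: 1 + (0.311)(0.6249) = 1.1943439.
u = 0.9359/1.1943439 = 0.78361, so the speed is 0.784c.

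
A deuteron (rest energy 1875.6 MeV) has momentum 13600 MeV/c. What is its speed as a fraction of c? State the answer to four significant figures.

pc/(mc²) = 13600/1875.6 = 7.251 = βγ = β/√(1−β²).
So β² = x²/(1 + x²) with x = 7.251: x² = 52.577, β² = 52.577/53.577 = 0.981335, β = 0.9906.

0.9906c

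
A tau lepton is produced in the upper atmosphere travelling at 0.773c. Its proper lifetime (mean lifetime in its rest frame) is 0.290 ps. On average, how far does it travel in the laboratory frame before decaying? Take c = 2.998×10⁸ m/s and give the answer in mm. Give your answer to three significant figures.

With β = 0.773, γ = 1/√(1 − 0.773²) = 1/√0.402471 = 1.5763.
Lab-frame lifetime: Δt = γτ = 1.5763 × 0.290 ps = 0.45713 ps.
Distance: d = vΔt = 0.773 × 2.998×10⁸ m/s × 4.5713×10^-13 s = 1.06×10^-4 m = 0.106 mm.

0.106 mm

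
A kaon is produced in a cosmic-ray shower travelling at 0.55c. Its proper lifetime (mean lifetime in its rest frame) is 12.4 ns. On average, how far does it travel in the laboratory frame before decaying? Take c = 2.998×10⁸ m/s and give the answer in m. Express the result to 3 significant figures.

2.45 m

Lorentz factor: γ = (1 − 0.3025)^(−1/2) = 1.1974.
Lab-frame lifetime: Δt = γτ = 1.1974 × 12.4 ns = 14.848 ns.
Distance: d = vΔt = 0.55 × 2.998×10⁸ m/s × 1.4848×10^-8 s = 2.45 m.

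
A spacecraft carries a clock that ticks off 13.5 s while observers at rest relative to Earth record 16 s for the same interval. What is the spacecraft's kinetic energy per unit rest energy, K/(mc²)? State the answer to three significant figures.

0.185

γ = Δt/Δτ = 16/13.5 = 1.18519.
K/(mc²) = γ − 1 = 1.18519 − 1 = 0.185.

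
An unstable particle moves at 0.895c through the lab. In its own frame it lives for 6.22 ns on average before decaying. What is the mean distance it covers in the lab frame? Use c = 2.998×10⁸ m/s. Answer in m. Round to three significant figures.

γ = 1/√(1 − β²) = 1/√(1 − 0.801025) = 1/√0.198975 = 1/0.446066 = 2.2418.
Lab-frame lifetime: Δt = γτ = 2.2418 × 6.22 ns = 13.944 ns.
Distance: d = vΔt = 0.895 × 2.998×10⁸ m/s × 1.3944×10^-8 s = 3.74 m.

3.74 m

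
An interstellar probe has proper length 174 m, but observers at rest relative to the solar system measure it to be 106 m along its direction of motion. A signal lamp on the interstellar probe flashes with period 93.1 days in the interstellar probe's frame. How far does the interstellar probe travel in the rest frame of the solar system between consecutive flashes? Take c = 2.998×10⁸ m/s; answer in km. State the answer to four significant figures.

3.139×10^12 km

From L = L₀/γ: γ = 174/106 = 1.64151.
β = √(1 − 1/γ²) = 0.79302. Lab-frame period = γτ = 1.64151×93.1 days = 152.82 days. Distance = βc × γτ = 0.79302 × 2.998×10⁸ m/s × 13203648 s = 3.1391×10^15 m = 3.139×10^12 km.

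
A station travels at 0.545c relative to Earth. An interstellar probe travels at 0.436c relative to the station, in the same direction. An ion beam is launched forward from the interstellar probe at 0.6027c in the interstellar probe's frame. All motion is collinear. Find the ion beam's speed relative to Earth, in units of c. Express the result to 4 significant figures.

First combine the ion beam and interstellar probe (S''→S'): u₁ = (0.6027 + 0.436)/(1 + 0.6027×0.436) = 1.0387/1.2627772 = 0.82255.
Then combine with the station (S'→S): u = (0.82255 + 0.545)/(1 + 0.82255×0.545) = 1.36755/1.44828975 = 0.94425.

0.9443c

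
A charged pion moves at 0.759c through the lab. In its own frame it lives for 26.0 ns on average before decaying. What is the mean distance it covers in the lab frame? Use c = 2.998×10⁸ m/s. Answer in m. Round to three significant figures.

Lorentz factor: γ = (1 − 0.576081)^(−1/2) = 1.5359.
Lab-frame lifetime: Δt = γτ = 1.5359 × 26.0 ns = 39.933 ns.
Distance: d = vΔt = 0.759 × 2.998×10⁸ m/s × 3.9933×10^-8 s = 9.09 m.

9.09 m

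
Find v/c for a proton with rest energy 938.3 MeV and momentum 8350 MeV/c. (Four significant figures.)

0.9937

pc/(mc²) = 8350/938.3 = 8.8991 = βγ = β/√(1−β²).
So β² = x²/(1 + x²) with x = 8.8991: x² = 79.194, β² = 79.194/80.194 = 0.98753, β = 0.9937.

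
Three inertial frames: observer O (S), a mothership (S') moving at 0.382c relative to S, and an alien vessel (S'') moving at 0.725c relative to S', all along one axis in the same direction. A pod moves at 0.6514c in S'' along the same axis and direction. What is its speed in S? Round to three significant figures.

First combine the pod and alien vessel (S''→S'): u₁ = (0.6514 + 0.725)/(1 + 0.6514×0.725) = 1.3764/1.472265 = 0.93489.
Then combine with the mothership (S'→S): u = (0.93489 + 0.382)/(1 + 0.93489×0.382) = 1.31689/1.35712798 = 0.97035.

0.970c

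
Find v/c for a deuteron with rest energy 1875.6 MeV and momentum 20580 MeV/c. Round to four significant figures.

βγ = pc/(mc²) = 20580/1875.6 = 10.972.
Since γ² = 1 + (βγ)² = 121.385, γ = √121.385 = 11.0175, and β = (βγ)/γ = 10.972/11.0175 = 0.9959.

0.9959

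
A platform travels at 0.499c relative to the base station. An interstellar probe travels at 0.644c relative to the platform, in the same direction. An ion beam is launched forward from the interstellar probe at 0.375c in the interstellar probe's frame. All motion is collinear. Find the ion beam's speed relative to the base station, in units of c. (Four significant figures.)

0.9363c

Apply u = (u'+v)/(1+u'v) twice. Ion beam in the platform frame: (0.375+0.644)/(1+0.375·0.644) = 1.019/1.2415 = 0.82078c.
That velocity, transformed to the rest frame of the base station: (0.82078+0.499)/(1+0.82078·0.499) = 1.31978/1.40956922 = 0.9363c.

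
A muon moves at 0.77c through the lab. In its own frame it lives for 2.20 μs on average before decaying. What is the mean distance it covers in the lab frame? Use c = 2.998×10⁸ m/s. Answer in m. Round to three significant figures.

796 m

γ = 1/√(1 − β²) = 1/√(1 − 0.5929) = 1/√0.4071 = 1/0.638044 = 1.5673.
Lab-frame lifetime: Δt = γτ = 1.5673 × 2.20 μs = 3.4481 μs.
Distance: d = vΔt = 0.77 × 2.998×10⁸ m/s × 3.4481×10^-6 s = 796 m.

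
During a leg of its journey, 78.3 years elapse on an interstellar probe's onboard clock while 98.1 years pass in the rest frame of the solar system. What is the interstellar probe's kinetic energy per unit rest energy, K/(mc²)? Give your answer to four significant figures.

From Δt = γΔτ: γ = 98.1/78.3 = 1.25287.
K/(mc²) = γ − 1 = 1.25287 − 1 = 0.2529.

0.2529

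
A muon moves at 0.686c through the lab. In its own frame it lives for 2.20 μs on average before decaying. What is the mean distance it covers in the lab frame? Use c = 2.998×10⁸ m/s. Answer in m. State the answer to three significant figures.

622 m

β² = 0.470596, so γ = 1/√0.529404 = 1.3744.
Lab-frame lifetime: Δt = γτ = 1.3744 × 2.20 μs = 3.0237 μs.
Distance: d = vΔt = 0.686 × 2.998×10⁸ m/s × 3.0237×10^-6 s = 622 m.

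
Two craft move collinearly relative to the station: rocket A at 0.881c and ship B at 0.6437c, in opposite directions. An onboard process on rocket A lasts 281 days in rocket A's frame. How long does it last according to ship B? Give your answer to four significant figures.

1216 days

Transform rocket A's velocity into ship B's frame: (0.881 + 0.6437)/(1 + 0.881·0.6437) = 1.5247/1.5670997, so the relative speed is 0.97294c.
At |u| = 0.97294c, γ = (1 − 0.946612)^(−1/2) = 4.3279.
The clock on rocket A records proper time, so ship B measures Δt = γΔτ = 4.3279 × 281 = 1216 days.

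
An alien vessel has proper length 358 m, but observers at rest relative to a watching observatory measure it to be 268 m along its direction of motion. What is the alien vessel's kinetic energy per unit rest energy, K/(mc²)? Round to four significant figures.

γ = L₀/L = 358/268 = 1.33582.
K/(mc²) = γ − 1 = 1.33582 − 1 = 0.3358.

0.3358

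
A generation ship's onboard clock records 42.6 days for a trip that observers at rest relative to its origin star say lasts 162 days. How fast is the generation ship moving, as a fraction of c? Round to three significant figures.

0.965c

γ = Δt/Δτ = 162/42.6 = 3.8028.
β = √(1 − 1/γ²) = √(1 − 0.0691501) = √0.9308499 = 0.965.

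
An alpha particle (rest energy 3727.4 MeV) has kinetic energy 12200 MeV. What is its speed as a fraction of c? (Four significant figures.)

0.9722c

K = (γ−1)mc², so γ = 1 + 12200/3727.4 = 4.2731.
Then v/c = √(1 − γ⁻²) = √(1 − 0.0547664) = √0.9452336 = 0.9722.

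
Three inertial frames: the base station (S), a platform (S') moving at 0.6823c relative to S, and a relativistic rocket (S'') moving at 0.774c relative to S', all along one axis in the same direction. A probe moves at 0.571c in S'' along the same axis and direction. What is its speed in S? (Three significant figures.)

0.987c

Apply u = (u'+v)/(1+u'v) twice. Probe in the platform frame: (0.571+0.774)/(1+0.571·0.774) = 1.345/1.441954 = 0.93276c.
That velocity, transformed to the rest frame of the base station: (0.93276+0.6823)/(1+0.93276·0.6823) = 1.61506/1.636422148 = 0.98695c.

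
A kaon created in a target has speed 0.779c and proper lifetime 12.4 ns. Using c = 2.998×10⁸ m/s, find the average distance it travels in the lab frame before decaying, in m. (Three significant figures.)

β² = 0.606841, so γ = 1/√0.393159 = 1.5948.
Lab-frame lifetime: Δt = γτ = 1.5948 × 12.4 ns = 19.776 ns.
Distance: d = vΔt = 0.779 × 2.998×10⁸ m/s × 1.9776×10^-8 s = 4.62 m.

4.62 m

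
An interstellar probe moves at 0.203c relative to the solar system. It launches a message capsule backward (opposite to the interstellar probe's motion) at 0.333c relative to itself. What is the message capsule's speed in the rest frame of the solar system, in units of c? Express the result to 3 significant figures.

In units of c, u = (u' + v)/(1 + u'v) with u' = −0.333 and v = 0.203.
Numerator: −0.333 + 0.203 = −0.13. Denominator: 1 + (−0.333)(0.203) = 0.932401.
u = −0.13/0.932401 = −0.13942, so the speed is 0.139c.

0.139c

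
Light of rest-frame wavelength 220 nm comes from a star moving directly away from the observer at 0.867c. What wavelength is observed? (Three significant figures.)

824 nm

Relativistic Doppler for wavelength: λ_obs = λ_src · √((1+β)/(1−β)).
With β = 0.867: factor = √(1.867/0.133) = 3.7467.
λ_obs = 220 × 3.7467 = 824 nm.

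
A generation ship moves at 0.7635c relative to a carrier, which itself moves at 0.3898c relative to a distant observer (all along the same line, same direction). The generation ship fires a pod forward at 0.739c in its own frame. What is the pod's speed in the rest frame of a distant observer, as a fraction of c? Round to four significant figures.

Apply u = (u'+v)/(1+u'v) twice. Pod in the carrier frame: (0.739+0.7635)/(1+0.739·0.7635) = 1.5025/1.5642265 = 0.96054c.
That velocity, transformed to the rest frame of a distant observer: (0.96054+0.3898)/(1+0.96054·0.3898) = 1.35034/1.374418492 = 0.98248c.

0.9825c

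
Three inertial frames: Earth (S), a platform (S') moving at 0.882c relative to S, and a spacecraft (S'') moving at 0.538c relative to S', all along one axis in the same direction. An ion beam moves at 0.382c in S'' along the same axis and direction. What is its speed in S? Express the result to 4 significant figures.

First combine the ion beam and spacecraft (S''→S'): u₁ = (0.382 + 0.538)/(1 + 0.382×0.538) = 0.92/1.205516 = 0.76316.
Then combine with the platform (S'→S): u = (0.76316 + 0.882)/(1 + 0.76316×0.882) = 1.64516/1.67310712 = 0.9833.

0.9833c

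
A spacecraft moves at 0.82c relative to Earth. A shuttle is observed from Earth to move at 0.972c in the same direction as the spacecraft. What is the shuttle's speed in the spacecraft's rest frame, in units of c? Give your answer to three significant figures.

Transform to the spacecraft's frame: u' = (u − v)/(1 − uv/c²).
u' = (0.972 − 0.82)/(1 − 0.972×0.82) = 0.152/0.20296 = 0.74892.
Speed in the spacecraft's frame: 0.749c (in the same direction).

0.749c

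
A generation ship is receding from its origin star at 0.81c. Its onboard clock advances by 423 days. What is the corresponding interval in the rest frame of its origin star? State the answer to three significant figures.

With β = 0.81, γ = 1/√(1 − 0.81²) = 1/√0.3439 = 1.7052.
The onboard clock measures proper time, so the interval in the rest frame of its origin star is dilated: Δt = γ·Δτ = 1.7052 × 423 days = 721 days.

721 days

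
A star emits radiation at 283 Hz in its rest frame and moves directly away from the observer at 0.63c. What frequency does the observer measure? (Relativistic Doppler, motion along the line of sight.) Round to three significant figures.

135 Hz

Relativistic Doppler (source moving away): f_obs = f_src · √((1−β)/(1+β)).
With β = 0.63: factor = √(0.37/1.63) = 0.47644.
f_obs = 283 × 0.47644 = 135 Hz.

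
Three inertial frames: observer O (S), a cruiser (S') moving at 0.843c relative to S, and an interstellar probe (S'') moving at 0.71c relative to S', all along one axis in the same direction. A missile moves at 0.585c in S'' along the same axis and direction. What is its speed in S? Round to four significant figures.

0.9925c

First combine the missile and interstellar probe (S''→S'): u₁ = (0.585 + 0.71)/(1 + 0.585×0.71) = 1.295/1.41535 = 0.91497.
Then combine with the cruiser (S'→S): u = (0.91497 + 0.843)/(1 + 0.91497×0.843) = 1.75797/1.77131971 = 0.99246.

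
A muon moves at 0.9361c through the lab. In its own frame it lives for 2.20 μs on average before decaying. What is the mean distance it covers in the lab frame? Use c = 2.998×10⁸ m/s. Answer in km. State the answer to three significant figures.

1.76 km

γ = 1/√(1 − β²) = 1/√(1 − 0.87628321) = 1/√0.12371679 = 1/0.351734 = 2.8431.
Lab-frame lifetime: Δt = γτ = 2.8431 × 2.20 μs = 6.2548 μs.
Distance: d = vΔt = 0.9361 × 2.998×10⁸ m/s × 6.2548×10^-6 s = 1760 m = 1.76 km.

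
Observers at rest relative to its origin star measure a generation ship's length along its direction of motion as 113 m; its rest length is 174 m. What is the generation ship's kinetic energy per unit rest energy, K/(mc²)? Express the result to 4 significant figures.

γ = L₀/L = 174/113 = 1.53982.
K/(mc²) = γ − 1 = 1.53982 − 1 = 0.5398.

0.5398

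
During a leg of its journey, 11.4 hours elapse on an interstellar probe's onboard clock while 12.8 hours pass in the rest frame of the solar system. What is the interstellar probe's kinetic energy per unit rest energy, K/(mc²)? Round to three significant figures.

0.123

γ = Δt/Δτ = 12.8/11.4 = 1.12281.
Since K = (γ−1)mc², K/(mc²) = 1.12281 − 1 = 0.123.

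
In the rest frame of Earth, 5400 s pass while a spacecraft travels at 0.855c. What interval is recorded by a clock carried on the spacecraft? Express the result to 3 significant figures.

2800 s

With β = 0.855, γ = 1/√(1 − 0.855²) = 1/√0.268975 = 1.9282.
The spacecraft's clock runs slow as seen from Earth, so Δτ = Δt/γ = 5400/1.9282 = 2800 s.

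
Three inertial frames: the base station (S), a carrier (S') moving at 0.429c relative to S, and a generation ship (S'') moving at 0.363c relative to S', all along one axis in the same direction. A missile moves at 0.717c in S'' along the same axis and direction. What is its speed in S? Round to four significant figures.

First combine the missile and generation ship (S''→S'): u₁ = (0.717 + 0.363)/(1 + 0.717×0.363) = 1.08/1.260271 = 0.85696.
Then combine with the carrier (S'→S): u = (0.85696 + 0.429)/(1 + 0.85696×0.429) = 1.28596/1.36763584 = 0.94028.

0.9403c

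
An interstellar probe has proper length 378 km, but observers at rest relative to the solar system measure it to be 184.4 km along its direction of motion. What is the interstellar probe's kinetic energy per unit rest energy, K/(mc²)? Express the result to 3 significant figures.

From L = L₀/γ: γ = 378/184.4 = 2.04989.
Since K = (γ−1)mc², K/(mc²) = 2.04989 − 1 = 1.05.

1.05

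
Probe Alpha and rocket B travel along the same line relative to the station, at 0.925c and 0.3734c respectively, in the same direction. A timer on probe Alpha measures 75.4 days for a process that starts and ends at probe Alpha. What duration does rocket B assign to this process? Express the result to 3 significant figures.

140 days

Speed of probe Alpha in rocket B's frame: u = (v_A − v_B)/(1 − v_A v_B/c²) = (0.925 − 0.3734)/(1 − 0.925×0.3734) = 0.5516/0.654605 = 0.84265; |u| = 0.84265c.
At |u| = 0.84265c, γ = (1 − 0.710059)^(−1/2) = 1.8571.
Probe Alpha's interval is proper; time dilation gives Δt_B = γΔτ = 1.8571 × 75.4 days = 140 days.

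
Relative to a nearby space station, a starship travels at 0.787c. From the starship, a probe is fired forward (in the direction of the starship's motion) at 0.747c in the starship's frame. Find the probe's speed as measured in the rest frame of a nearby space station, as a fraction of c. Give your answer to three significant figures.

Relativistic velocity addition: u = (u' + v)/(1 + u'v/c²), with u' = 0.747c and v = 0.787c.
Numerator: 0.747 + 0.787 = 1.534. Denominator: 1 + (0.747)(0.787) = 1.587889.
u = 1.534/1.587889 = 0.96606, so the speed is 0.966c.

0.966c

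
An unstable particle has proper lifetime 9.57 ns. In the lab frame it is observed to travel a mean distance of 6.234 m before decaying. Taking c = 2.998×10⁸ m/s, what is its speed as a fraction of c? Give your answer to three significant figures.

0.908c

Lab distance = (lab lifetime)·v = γτ·βc, so βγ = d/(cτ) = 6.234/(2.998×10⁸ × 9.570×10^-9) = 2.1728.
With βγ = 2.1728: γ² = 1 + (βγ)² = 5.72106, and β = (βγ)/γ = 2.1728/2.39187 = 0.908.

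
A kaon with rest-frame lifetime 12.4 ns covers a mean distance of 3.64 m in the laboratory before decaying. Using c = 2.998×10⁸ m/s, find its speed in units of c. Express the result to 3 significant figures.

Lab distance = (lab lifetime)·v = γτ·βc, so βγ = d/(cτ) = 3.640/(2.998×10⁸ × 1.240×10^-8) = 0.97915.
With βγ = 0.97915: γ² = 1 + (βγ)² = 1.958735, and β = (βγ)/γ = 0.97915/1.39955 = 0.700.

0.700c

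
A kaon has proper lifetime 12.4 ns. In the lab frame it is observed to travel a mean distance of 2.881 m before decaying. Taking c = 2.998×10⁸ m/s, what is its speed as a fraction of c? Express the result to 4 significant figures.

0.6126c

Lab distance = (lab lifetime)·v = γτ·βc, so βγ = d/(cτ) = 2.881/(2.998×10⁸ × 1.240×10^-8) = 0.77498.
With βγ = 0.77498: γ² = 1 + (βγ)² = 1.600594, and β = (βγ)/γ = 0.77498/1.26515 = 0.6126.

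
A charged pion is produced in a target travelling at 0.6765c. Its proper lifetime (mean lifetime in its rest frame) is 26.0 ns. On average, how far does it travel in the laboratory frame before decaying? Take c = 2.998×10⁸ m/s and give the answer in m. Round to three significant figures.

γ = 1/√(1 − β²) = 1/√(1 − 0.45765225) = 1/√0.54234775 = 1/0.736443 = 1.3579.
Lab-frame lifetime: Δt = γτ = 1.3579 × 26.0 ns = 35.305 ns.
Distance: d = vΔt = 0.6765 × 2.998×10⁸ m/s × 3.5305×10^-8 s = 7.16 m.

7.16 m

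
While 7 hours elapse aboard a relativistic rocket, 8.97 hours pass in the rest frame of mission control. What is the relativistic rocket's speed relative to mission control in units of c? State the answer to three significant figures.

γ = Δt/Δτ = 8.97/7 = 1.2814.
β = √(1 − 1/γ²) = √(1 − 0.609019) = √0.390981 = 0.625.

0.625c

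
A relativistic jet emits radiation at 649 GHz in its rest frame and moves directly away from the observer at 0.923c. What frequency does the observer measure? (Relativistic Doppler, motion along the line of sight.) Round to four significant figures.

Relativistic Doppler (source moving away): f_obs = f_src · √((1−β)/(1+β)).
With β = 0.923: factor = √(0.077/1.923) = 0.2001.
f_obs = 649 × 0.2001 = 129.9 GHz.

129.9 GHz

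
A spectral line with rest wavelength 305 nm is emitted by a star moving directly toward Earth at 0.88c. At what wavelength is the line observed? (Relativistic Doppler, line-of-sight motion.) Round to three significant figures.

77.1 nm

Relativistic Doppler for wavelength: λ_obs = λ_src · √((1−β)/(1+β)).
With β = 0.88: factor = √(0.12/1.88) = 0.25265.
λ_obs = 305 × 0.25265 = 77.1 nm.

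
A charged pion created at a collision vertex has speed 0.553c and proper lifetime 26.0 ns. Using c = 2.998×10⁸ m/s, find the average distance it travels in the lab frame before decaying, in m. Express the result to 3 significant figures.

γ = 1/√(1 − β²) = 1/√(1 − 0.305809) = 1/√0.694191 = 1/0.833181 = 1.2002.
Lab-frame lifetime: Δt = γτ = 1.2002 × 26.0 ns = 31.205 ns.
Distance: d = vΔt = 0.553 × 2.998×10⁸ m/s × 3.1205×10^-8 s = 5.17 m.

5.17 m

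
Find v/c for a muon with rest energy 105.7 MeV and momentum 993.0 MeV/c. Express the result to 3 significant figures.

βγ = pc/(mc²) = 993.0/105.7 = 9.3945.
Since γ² = 1 + (βγ)² = 89.2566, γ = √89.2566 = 9.44757, and β = (βγ)/γ = 9.3945/9.44757 = 0.994.

0.994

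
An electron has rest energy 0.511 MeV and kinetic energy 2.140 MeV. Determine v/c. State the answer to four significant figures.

γ = 1 + K/(mc²) = 1 + 2.140/0.511 = 5.1879.
β = √(1 − 1/γ²) = √(1 − 0.037155) = √0.962845 = 0.9812.

0.9812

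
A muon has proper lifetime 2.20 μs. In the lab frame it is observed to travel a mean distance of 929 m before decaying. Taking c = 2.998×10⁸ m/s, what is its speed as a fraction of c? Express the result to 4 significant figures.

Lab distance = (lab lifetime)·v = γτ·βc, so βγ = d/(cτ) = 929.0/(2.998×10⁸ × 2.200×10^-6) = 1.4085.
With βγ = 1.4085: γ² = 1 + (βγ)² = 2.98387, and β = (βγ)/γ = 1.4085/1.72739 = 0.8154.

0.8154c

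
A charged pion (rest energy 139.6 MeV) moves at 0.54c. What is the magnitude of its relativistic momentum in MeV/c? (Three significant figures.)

89.6 MeV/c

With β = 0.54, γ = 1/√(1 − 0.54²) = 1/√0.7084 = 1.1881.
Momentum: p = γβ·mc = 1.1881 × 0.54 × 139.6 MeV/c = 89.6 MeV/c.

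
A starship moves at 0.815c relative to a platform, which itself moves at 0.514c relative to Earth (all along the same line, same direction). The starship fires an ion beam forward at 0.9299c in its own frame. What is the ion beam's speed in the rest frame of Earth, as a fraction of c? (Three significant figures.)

Compose velocities in two stages. Stage 1 (into S'): u₁ = (0.9299+0.815)/(1+0.9299×0.815) = 0.99262.
Stage 2 (into S): u = (0.99262+0.514)/(1+0.99262×0.514) = 0.99763, so the speed is 0.998c.

0.998c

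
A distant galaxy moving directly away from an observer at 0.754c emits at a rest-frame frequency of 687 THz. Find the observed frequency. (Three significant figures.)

Relativistic Doppler (source moving away): f_obs = f_src · √((1−β)/(1+β)).
With β = 0.754: factor = √(0.246/1.754) = 0.3745.
f_obs = 687 × 0.3745 = 257 THz.

257 THz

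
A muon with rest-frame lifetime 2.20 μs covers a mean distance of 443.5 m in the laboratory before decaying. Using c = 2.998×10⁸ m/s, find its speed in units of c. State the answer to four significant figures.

Let x = d/(cτ) = 443.5 m / (2.998×10⁸ m/s × 2.200×10^-6 s) = 0.67242. Since d = βγcτ, x = βγ = β/√(1−β²).
Solving: β² = x²/(1+x²) = 0.452149/1.452149 = 0.311365, so β = 0.5580.

0.5580c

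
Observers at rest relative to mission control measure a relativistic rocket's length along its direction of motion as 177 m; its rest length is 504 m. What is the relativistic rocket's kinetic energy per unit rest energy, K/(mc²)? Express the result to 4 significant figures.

From L = L₀/γ: γ = 504/177 = 2.84746.
Since K = (γ−1)mc², K/(mc²) = 2.84746 − 1 = 1.847.

1.847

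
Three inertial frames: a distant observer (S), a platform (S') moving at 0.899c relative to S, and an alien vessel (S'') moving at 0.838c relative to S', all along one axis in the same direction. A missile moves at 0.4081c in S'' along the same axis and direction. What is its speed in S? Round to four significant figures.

0.9961c

First combine the missile and alien vessel (S''→S'): u₁ = (0.4081 + 0.838)/(1 + 0.4081×0.838) = 1.2461/1.3419878 = 0.92855.
Then combine with the platform (S'→S): u = (0.92855 + 0.899)/(1 + 0.92855×0.899) = 1.82755/1.83476645 = 0.99607.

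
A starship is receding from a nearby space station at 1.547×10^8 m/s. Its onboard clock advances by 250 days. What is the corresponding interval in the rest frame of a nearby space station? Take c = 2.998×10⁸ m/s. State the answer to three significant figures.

292 days

β = v/c = (1.547×10^8 m/s)/(2.998×10⁸ m/s) = 0.516011.
γ = 1/√(1 − β²) = 1/√(1 − 0.2662674) = 1/√0.7337326 = 1/0.856582 = 1.1674.
Time dilation: Δt = γ·Δτ = 1.1674 × 250 = 292 days.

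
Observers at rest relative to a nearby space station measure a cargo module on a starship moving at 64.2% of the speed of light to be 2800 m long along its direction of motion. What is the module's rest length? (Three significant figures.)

Lorentz factor: γ = (1 − 0.412164)^(−1/2) = 1.3043.
Proper length: L₀ = γ·L = 1.3043 × 2800 = 3650 m.

3650 m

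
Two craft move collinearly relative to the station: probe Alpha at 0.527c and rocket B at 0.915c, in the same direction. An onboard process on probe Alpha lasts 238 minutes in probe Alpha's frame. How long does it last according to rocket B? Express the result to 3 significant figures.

359 minutes

The velocity of probe Alpha relative to rocket B is (0.527 − 0.915)c / (1 − 0.527×0.915) = −0.74933c; relative speed 0.74933c.
γ for this relative speed: γ = 1/√(1 − 0.561495) = 1.5101.
Probe Alpha's interval is proper; time dilation gives Δt_B = γΔτ = 1.5101 × 238 minutes = 359 minutes.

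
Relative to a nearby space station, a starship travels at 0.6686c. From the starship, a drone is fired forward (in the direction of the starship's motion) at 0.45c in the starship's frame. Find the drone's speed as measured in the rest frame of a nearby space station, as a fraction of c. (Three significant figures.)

0.860c

In units of c, u = (u' + v)/(1 + u'v) with u' = 0.45 and v = 0.6686.
Numerator: 0.45 + 0.6686 = 1.1186. Denominator: 1 + (0.45)(0.6686) = 1.30087.
u = 1.1186/1.30087 = 0.85989, so the speed is 0.860c.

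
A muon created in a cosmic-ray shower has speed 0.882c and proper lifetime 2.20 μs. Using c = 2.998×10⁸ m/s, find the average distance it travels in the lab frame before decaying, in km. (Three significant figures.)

γ = 1/√(1 − β²) = 1/√(1 − 0.777924) = 1/√0.222076 = 1/0.471249 = 2.122.
Lab-frame lifetime: Δt = γτ = 2.122 × 2.20 μs = 4.6684 μs.
Distance: d = vΔt = 0.882 × 2.998×10⁸ m/s × 4.6684×10^-6 s = 1230 m = 1.23 km.

1.23 km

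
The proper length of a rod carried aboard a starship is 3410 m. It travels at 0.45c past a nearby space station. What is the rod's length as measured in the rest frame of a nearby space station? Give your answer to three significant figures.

3050 m

γ = 1/√(1 − β²) = 1/√(1 − 0.2025) = 1/√0.7975 = 1/0.893029 = 1.1198.
Length contraction: L = L₀/γ = 3410/1.1198 = 3050 m.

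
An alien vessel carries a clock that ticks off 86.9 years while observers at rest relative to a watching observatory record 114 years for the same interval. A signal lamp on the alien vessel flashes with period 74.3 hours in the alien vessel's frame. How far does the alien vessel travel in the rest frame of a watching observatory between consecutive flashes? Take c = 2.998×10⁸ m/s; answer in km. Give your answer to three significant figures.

6.81×10^10 km

γ = Δt/Δτ = 114/86.9 = 1.31185.
β = √(1 − 1/γ²) = 0.64724. Lab-frame period = γτ = 1.31185×74.3 hours = 97.47 hours. Distance = βc × γτ = 0.64724 × 2.998×10⁸ m/s × 350892 s = 6.8088×10^13 m = 6.81×10^10 km.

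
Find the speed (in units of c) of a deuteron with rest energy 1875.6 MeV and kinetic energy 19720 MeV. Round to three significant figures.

0.996c

K = (γ−1)mc², so γ = 1 + 19720/1875.6 = 11.514.
Then v/c = √(1 − γ⁻²) = √(1 − 0.00754306) = √0.99245694 = 0.996.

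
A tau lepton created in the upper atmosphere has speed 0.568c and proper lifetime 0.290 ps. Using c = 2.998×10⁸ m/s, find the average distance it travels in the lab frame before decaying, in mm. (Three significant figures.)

0.0600 mm

Lorentz factor: γ = (1 − 0.322624)^(−1/2) = 1.215.
Lab-frame lifetime: Δt = γτ = 1.215 × 0.290 ps = 0.35235 ps.
Distance: d = vΔt = 0.568 × 2.998×10⁸ m/s × 3.5235×10^-13 s = 6.00×10^-5 m = 0.0600 mm.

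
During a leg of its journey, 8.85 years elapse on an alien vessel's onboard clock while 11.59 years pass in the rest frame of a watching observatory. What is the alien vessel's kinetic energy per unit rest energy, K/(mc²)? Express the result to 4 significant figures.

0.3096

From Δt = γΔτ: γ = 11.59/8.85 = 1.3096.
Since K = (γ−1)mc², K/(mc²) = 1.3096 − 1 = 0.3096.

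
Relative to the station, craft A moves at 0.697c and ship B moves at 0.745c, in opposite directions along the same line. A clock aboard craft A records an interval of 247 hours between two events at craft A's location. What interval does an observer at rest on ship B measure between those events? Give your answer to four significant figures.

784.5 hours

Speed of craft A in ship B's frame: u = (v_A + v_B)/(1 + v_A v_B/c²) = (0.697 + 0.745)/(1 + 0.697×0.745) = 1.442/1.519265 = 0.94914; |u| = 0.94914c.
At |u| = 0.94914c, γ = (1 − 0.900867)^(−1/2) = 3.1761.
Craft A's interval is proper; time dilation gives Δt_B = γΔτ = 3.1761 × 247 hours = 784.5 hours.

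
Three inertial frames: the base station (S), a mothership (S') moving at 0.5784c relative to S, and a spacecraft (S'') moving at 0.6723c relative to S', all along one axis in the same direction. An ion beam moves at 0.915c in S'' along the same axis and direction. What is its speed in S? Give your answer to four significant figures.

0.9954c

Compose velocities in two stages. Stage 1 (into S'): u₁ = (0.915+0.6723)/(1+0.915×0.6723) = 0.98275.
Stage 2 (into S): u = (0.98275+0.5784)/(1+0.98275×0.5784) = 0.99536, so the speed is 0.9954c.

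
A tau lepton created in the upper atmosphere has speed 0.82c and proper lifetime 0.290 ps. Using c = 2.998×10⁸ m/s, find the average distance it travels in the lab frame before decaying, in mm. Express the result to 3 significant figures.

0.125 mm

With β = 0.82, γ = 1/√(1 − 0.82²) = 1/√0.3276 = 1.7471.
Lab-frame lifetime: Δt = γτ = 1.7471 × 0.290 ps = 0.50666 ps.
Distance: d = vΔt = 0.82 × 2.998×10⁸ m/s × 5.0666×10^-13 s = 1.25×10^-4 m = 0.125 mm.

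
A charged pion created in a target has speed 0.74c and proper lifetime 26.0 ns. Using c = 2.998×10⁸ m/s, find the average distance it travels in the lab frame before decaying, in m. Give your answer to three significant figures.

8.58 m

γ = 1/√(1 − β²) = 1/√(1 − 0.5476) = 1/√0.4524 = 1/0.672607 = 1.4868.
Lab-frame lifetime: Δt = γτ = 1.4868 × 26.0 ns = 38.657 ns.
Distance: d = vΔt = 0.74 × 2.998×10⁸ m/s × 3.8657×10^-8 s = 8.58 m.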